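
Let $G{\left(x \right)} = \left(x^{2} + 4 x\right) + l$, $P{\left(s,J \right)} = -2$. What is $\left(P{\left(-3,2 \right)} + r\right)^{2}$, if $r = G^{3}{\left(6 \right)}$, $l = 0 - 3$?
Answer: $34295706481$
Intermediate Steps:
$l = -3$
$G{\left(x \right)} = -3 + x^{2} + 4 x$ ($G{\left(x \right)} = \left(x^{2} + 4 x\right) - 3 = -3 + x^{2} + 4 x$)
$r = 185193$ ($r = \left(-3 + 6^{2} + 4 \cdot 6\right)^{3} = \left(-3 + 36 + 24\right)^{3} = 57^{3} = 185193$)
$\left(P{\left(-3,2 \right)} + r\right)^{2} = \left(-2 + 185193\right)^{2} = 185191^{2} = 34295706481$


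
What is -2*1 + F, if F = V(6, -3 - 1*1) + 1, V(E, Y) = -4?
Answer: -5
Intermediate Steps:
F = -3 (F = -4 + 1 = -3)
-2*1 + F = -2*1 - 3 = -2 - 3 = -5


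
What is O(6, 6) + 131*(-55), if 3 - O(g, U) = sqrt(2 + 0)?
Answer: -7202 - sqrt(2) ≈ -7203.4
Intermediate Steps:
O(g, U) = 3 - sqrt(2) (O(g, U) = 3 - sqrt(2 + 0) = 3 - sqrt(2))
O(6, 6) + 131*(-55) = (3 - sqrt(2)) + 131*(-55) = (3 - sqrt(2)) - 7205 = -7202 - sqrt(2)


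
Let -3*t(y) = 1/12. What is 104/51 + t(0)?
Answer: 1231/612 ≈ 2.0114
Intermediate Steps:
t(y) = -1/36 (t(y) = -1/3/12 = -1/3*1/12 = -1/36)
104/51 + t(0) = 104/51 - 1/36 = 1231/612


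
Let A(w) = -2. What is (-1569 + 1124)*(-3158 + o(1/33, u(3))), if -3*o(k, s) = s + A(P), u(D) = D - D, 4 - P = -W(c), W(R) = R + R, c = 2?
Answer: 4215040/3 ≈ 1.4050e+6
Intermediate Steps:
W(R) = 2*R
P = 8 (P = 4 - (-1)*2*2 = 4 - (-1)*4 = 4 - 1*(-4) = 4 + 4 = 8)
u(D) = 0
o(k, s) = ⅔ - s/3 (o(k, s) = -(s - 2)/3 = -(-2 + s)/3 = ⅔ - s/3)
(-1569 + 1124)*(-3158 + o(1/33, u(3))) = (-1569 + 1124)*(-3158 + (⅔ - ⅓*0)) = -445*(-3158 + (⅔ + 0)) = -445*(-3158 + ⅔) = -445*(-9472/3) = 4215040/3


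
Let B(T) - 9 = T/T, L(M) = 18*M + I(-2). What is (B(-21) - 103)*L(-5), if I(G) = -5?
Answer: 8835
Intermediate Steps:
L(M) = -5 + 18*M (L(M) = 18*M - 5 = -5 + 18*M)
B(T) = 10 (B(T) = 9 + T/T = 9 + 1 = 10)
(B(-21) - 103)*L(-5) = (10 - 103)*(-5 + 18*(-5)) = -93*(-5 - 90) = -93*(-95) = 8835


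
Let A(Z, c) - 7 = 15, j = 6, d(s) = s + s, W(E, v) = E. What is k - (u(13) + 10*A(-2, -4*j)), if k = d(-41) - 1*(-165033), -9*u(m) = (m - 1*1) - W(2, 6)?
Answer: 1482589/9 ≈ 1.6473e+5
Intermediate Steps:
d(s) = 2*s
A(Z, c) = 22 (A(Z, c) = 7 + 15 = 22)
u(m) = ⅓ - m/9 (u(m) = -((m - 1*1) - 1*2)/9 = -((m - 1) - 2)/9 = -((-1 + m) - 2)/9 = -(-3 + m)/9 = ⅓ - m/9)
k = 164951 (k = 2*(-41) - 1*(-165033) = -82 + 165033 = 164951)
k - (u(13) + 10*A(-2, -4*j)) = 164951 - ((⅓ - ⅑*13) + 10*22) = 164951 - ((⅓ - 13/9) + 220) = 164951 - (-10/9 + 220) = 164951 - 1*1970/9 = 164951 - 1970/9 = 1482589/9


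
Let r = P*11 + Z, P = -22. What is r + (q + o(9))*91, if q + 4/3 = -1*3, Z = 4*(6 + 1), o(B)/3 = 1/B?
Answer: -578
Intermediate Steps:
o(B) = 3/B
Z = 28 (Z = 4*7 = 28)
q = -13/3 (q = -4/3 - 1*3 = -4/3 - 3 = -13/3 ≈ -4.3333)
r = -214 (r = -22*11 + 28 = -242 + 28 = -214)
r + (q + o(9))*91 = -214 + (-13/3 + 3/9)*91 = -214 + (-13/3 + 3*(⅑))*91 = -214 + (-13/3 + ⅓)*91 = -214 - 4*91 = -214 - 364 = -578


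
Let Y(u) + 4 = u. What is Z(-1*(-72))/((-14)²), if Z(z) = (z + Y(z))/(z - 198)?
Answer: -5/882 ≈ -0.0056689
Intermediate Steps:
Y(u) = -4 + u
Z(z) = (-4 + 2*z)/(-198 + z) (Z(z) = (z + (-4 + z))/(z - 198) = (-4 + 2*z)/(-198 + z))
Z(-1*(-72))/((-14)²) = (2*(-2 - 1*(-72))/(-198 - 1*(-72)))/((-14)²) = (2*(-2 + 72)/(-198 + 72))/196 = (2*70/(-126))*(1/196) = (2*(-1/126)*70)*(1/196) = -10/9*1/196 = -5/882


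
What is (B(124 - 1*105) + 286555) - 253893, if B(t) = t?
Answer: 32681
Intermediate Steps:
(B(124 - 1*105) + 286555) - 253893 = ((124 - 1*105) + 286555) - 253893 = ((124 - 105) + 286555) - 253893 = (19 + 286555) - 253893 = 286574 - 253893 = 32681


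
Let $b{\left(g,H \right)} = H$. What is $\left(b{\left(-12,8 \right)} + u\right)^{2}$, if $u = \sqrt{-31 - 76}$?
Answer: $\left(8 + i \sqrt{107}\right)^{2} \approx -43.0 + 165.51 i$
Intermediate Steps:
$u = i \sqrt{107}$ ($u = \sqrt{-107} = i \sqrt{107} \approx 10.344 i$)
$\left(b{\left(-12,8 \right)} + u\right)^{2} = \left(8 + i \sqrt{107}\right)^{2}$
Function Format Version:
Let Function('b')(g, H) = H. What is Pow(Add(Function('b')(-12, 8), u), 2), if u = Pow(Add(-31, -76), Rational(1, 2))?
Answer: Pow(Add(8, Mul(I, Pow(107, Rational(1, 2)))), 2) ≈ Add(-43.000, Mul(165.51, I))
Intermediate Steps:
u = Mul(I, Pow(107, Rational(1, 2))) (u = Pow(-107, Rational(1, 2)) = Mul(I, Pow(107, Rational(1, 2))) ≈ Mul(10.344, I))
Pow(Add(Function('b')(-12, 8), u), 2) = Pow(Add(8, Mul(I, Pow(107, Rational(1, 2)))), 2)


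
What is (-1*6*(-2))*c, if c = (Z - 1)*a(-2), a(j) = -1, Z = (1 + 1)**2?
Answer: -36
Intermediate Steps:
Z = 4 (Z = 2**2 = 4)
c = -3 (c = (4 - 1)*(-1) = 3*(-1) = -3)
(-1*6*(-2))*c = (-1*6*(-2))*(-3) = -6*(-2)*(-3) = 12*(-3) = -36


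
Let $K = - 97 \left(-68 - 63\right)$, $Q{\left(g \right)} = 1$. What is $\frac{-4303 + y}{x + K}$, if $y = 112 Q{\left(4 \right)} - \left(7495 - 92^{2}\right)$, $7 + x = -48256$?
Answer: $\frac{537}{5926} \approx 0.090618$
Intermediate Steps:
$x = -48263$ ($x = -7 - 48256 = -48263$)
$K = 12707$ ($K = \left(-97\right) \left(-131\right) = 12707$)
$y = 1081$ ($y = 112 \cdot 1 - \left(7495 - 92^{2}\right) = 112 + \left(8464 - 7495\right) = 112 + 969 = 1081$)
$\frac{-4303 + y}{x + K} = \frac{-4303 + 1081}{-48263 + 12707} = - \frac{3222}{-35556} = \left(-3222\right) \left(- \frac{1}{35556}\right) = \frac{537}{5926}$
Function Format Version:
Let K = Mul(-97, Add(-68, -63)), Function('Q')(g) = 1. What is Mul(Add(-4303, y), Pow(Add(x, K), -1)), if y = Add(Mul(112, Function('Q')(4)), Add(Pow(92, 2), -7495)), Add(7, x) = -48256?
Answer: Rational(537, 5926) ≈ 0.090618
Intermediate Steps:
x = -48263 (x = Add(-7, -48256) = -48263)
K = 12707 (K = Mul(-97, -131) = 12707)
y = 1081 (y = Add(Mul(112, 1), Add(Pow(92, 2), -7495)) = Add(112, Add(8464, -7495)) = Add(112, 969) = 1081)
Mul(Add(-4303, y), Pow(Add(x, K), -1)) = Mul(Add(-4303, 1081), Pow(Add(-48263, 12707), -1)) = Mul(-3222, Pow(-35556, -1)) = Mul(-3222, Rational(-1, 35556)) = Rational(537, 5926)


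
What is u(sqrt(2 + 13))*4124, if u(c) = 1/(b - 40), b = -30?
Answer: -2062/35 ≈ -58.914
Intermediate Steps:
u(c) = -1/70 (u(c) = 1/(-30 - 40) = 1/(-70) = -1/70)
u(sqrt(2 + 13))*4124 = -1/70*4124 = -2062/35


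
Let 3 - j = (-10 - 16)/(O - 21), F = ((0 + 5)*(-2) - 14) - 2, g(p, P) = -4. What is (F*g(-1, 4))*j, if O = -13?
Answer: 3952/17 ≈ 232.47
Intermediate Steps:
F = -26 (F = (5*(-2) - 14) - 2 = (-10 - 14) - 2 = -24 - 2 = -26)
j = 38/17 (j = 3 - (-10 - 16)/(-13 - 21) = 3 - (-26)/(-34) = 3 - (-26)*(-1)/34 = 3 - 1*13/17 = 3 - 13/17 = 38/17 ≈ 2.2353)
(F*g(-1, 4))*j = -26*(-4)*(38/17) = 104*(38/17) = 3952/17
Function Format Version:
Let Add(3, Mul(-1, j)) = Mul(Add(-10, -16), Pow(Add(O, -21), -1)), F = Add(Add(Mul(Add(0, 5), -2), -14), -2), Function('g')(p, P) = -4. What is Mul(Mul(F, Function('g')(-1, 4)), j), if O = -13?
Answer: Rational(3952, 17) ≈ 232.47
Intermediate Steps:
F = -26 (F = Add(Add(Mul(5, -2), -14), -2) = Add(Add(-10, -14), -2) = Add(-24, -2) = -26)
j = Rational(38, 17) (j = Add(3, Mul(-1, Mul(Add(-10, -16), Pow(Add(-13, -21), -1)))) = Add(3, Mul(-1, Mul(-26, Pow(-34, -1)))) = Add(3, Mul(-1, Mul(-26, Rational(-1, 34)))) = Add(3, Mul(-1, Rational(13, 17))) = Add(3, Rational(-13, 17)) = Rational(38, 17) ≈ 2.2353)
Mul(Mul(F, Function('g')(-1, 4)), j) = Mul(Mul(-26, -4), Rational(38, 17)) = Mul(104, Rational(38, 17)) = Rational(3952, 17)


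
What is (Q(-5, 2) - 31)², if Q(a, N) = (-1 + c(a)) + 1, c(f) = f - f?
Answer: 961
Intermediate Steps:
c(f) = 0
Q(a, N) = 0 (Q(a, N) = (-1 + 0) + 1 = -1 + 1 = 0)
(Q(-5, 2) - 31)² = (0 - 31)² = (-31)² = 961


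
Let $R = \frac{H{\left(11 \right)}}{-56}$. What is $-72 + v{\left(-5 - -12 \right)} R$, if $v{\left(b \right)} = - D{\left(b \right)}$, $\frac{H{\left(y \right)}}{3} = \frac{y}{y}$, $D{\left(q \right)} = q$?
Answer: $- \frac{573}{8} \approx -71.625$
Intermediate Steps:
$H{\left(y \right)} = 3$ ($H{\left(y \right)} = 3 \frac{y}{y} = 3 \cdot 1 = 3$)
$R = - \frac{3}{56}$ ($R = \frac{3}{-56} = 3 \left(- \frac{1}{56}\right) = - \frac{3}{56} \approx -0.053571$)
$v{\left(b \right)} = - b$
$-72 + v{\left(-5 - -12 \right)} R = -72 + - (-5 - -12) \left(- \frac{3}{56}\right) = -72 + - (-5 + 12) \left(- \frac{3}{56}\right) = -72 + \left(-1\right) 7 \left(- \frac{3}{56}\right) = -72 - - \frac{3}{8} = -72 + \frac{3}{8} = - \frac{573}{8}$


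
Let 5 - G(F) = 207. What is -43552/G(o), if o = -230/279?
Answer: 21776/101 ≈ 215.60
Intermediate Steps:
o = -230/279 (o = -230*1/279 = -230/279 ≈ -0.82437)
G(F) = -202 (G(F) = 5 - 1*207 = 5 - 207 = -202)
-43552/G(o) = -43552/(-202) = -43552*(-1/202) = 21776/101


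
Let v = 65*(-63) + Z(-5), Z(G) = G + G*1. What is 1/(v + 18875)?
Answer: 1/14770 ≈ 6.7705e-5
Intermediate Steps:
Z(G) = 2*G (Z(G) = G + G = 2*G)
v = -4105 (v = 65*(-63) + 2*(-5) = -4095 - 10 = -4105)
1/(v + 18875) = 1/(-4105 + 18875) = 1/14770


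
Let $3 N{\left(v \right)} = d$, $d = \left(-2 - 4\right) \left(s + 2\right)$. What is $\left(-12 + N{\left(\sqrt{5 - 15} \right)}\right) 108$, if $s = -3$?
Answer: $-1080$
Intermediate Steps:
$d = 6$ ($d = \left(-2 - 4\right) \left(-3 + 2\right) = \left(-2 + \left(-5 + 1\right)\right) \left(-1\right) = \left(-2 - 4\right) \left(-1\right) = \left(-6\right) \left(-1\right) = 6$)
$N{\left(v \right)} = 2$ ($N{\left(v \right)} = \frac{1}{3} \cdot 6 = 2$)
$\left(-12 + N{\left(\sqrt{5 - 15} \right)}\right) 108 = \left(-12 + 2\right) 108 = \left(-10\right) 108 = -1080$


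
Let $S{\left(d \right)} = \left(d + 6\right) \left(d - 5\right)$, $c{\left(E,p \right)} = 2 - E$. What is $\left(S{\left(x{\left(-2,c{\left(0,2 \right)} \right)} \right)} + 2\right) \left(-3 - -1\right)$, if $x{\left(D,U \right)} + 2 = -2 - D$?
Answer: $52$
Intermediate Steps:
$x{\left(D,U \right)} = -4 - D$ ($x{\left(D,U \right)} = -2 - \left(2 + D\right) = -4 - D$)
$S{\left(d \right)} = \left(-5 + d\right) \left(6 + d\right)$ ($S{\left(d \right)} = \left(6 + d\right) \left(-5 + d\right) = \left(-5 + d\right) \left(6 + d\right)$)
$\left(S{\left(x{\left(-2,c{\left(0,2 \right)} \right)} \right)} + 2\right) \left(-3 - -1\right) = \left(\left(-30 - 2 + \left(-4 - -2\right)^{2}\right) + 2\right) \left(-3 - -1\right) = \left(\left(-30 + \left(-4 + 2\right) + \left(-4 + 2\right)^{2}\right) + 2\right) \left(-3 + 1\right) = \left(\left(-30 - 2 + \left(-2\right)^{2}\right) + 2\right) \left(-2\right) = \left(\left(-30 - 2 + 4\right) + 2\right) \left(-2\right) = \left(-28 + 2\right) \left(-2\right) = \left(-26\right) \left(-2\right) = 52$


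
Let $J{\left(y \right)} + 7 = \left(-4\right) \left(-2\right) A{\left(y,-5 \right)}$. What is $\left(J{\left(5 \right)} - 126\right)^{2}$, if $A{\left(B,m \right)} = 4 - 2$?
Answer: $13689$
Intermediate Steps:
$A{\left(B,m \right)} = 2$ ($A{\left(B,m \right)} = 4 - 2 = 2$)
$J{\left(y \right)} = 9$ ($J{\left(y \right)} = -7 + \left(-4\right) \left(-2\right) 2 = -7 + 8 \cdot 2 = -7 + 16 = 9$)
$\left(J{\left(5 \right)} - 126\right)^{2} = \left(9 - 126\right)^{2} = \left(-117\right)^{2} = 13689$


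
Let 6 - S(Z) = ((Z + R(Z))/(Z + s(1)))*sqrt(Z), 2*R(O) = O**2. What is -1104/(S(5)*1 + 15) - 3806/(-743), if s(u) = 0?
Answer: -9017362/161231 - 2208*sqrt(5)/217 ≈ -78.680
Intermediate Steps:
R(O) = O**2/2
S(Z) = 6 - (Z + Z**2/2)/sqrt(Z) (S(Z) = 6 - (Z + Z**2/2)/(Z + 0)*sqrt(Z) = 6 - (Z + Z**2/2)/Z*sqrt(Z) = 6 - (Z + Z**2/2)/sqrt(Z))
-1104/(S(5)*1 + 15) - 3806/(-743) = -1104/((6 - sqrt(5) - 5*sqrt(5)/2)*1 + 15) - 3806/(-743) = -1104/((6 - sqrt(5) - 5*sqrt(5)/2)*1 + 15) - 3806*(-1/743) = -1104/((6 - sqrt(5) - 5*sqrt(5)/2)*1 + 15) + 3806/743 = -1104/((6 - 7*sqrt(5)/2)*1 + 15) + 3806/743 = -1104/((6 - 7*sqrt(5)/2) + 15) + 3806/743 = -1104/(21 - 7*sqrt(5)/2) + 3806/743 = 3806/743 - 1104/(21 - 7*sqrt(5)/2)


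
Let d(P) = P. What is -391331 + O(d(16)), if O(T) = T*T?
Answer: -391075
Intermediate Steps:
O(T) = T²
-391331 + O(d(16)) = -391331 + 16² = -391331 + 256 = -391075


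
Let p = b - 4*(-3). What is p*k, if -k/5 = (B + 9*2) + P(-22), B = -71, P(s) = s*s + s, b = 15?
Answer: -55215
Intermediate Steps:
P(s) = s + s**2 (P(s) = s**2 + s = s + s**2)
p = 27 (p = 15 - 4*(-3) = 15 + 12 = 27)
k = -2045 (k = -5*((-71 + 9*2) - 22*(1 - 22)) = -5*((-71 + 18) - 22*(-21)) = -5*(-53 + 462) = -5*409 = -2045)
p*k = 27*(-2045) = -55215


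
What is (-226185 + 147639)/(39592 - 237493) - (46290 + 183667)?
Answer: -15169547237/65967 ≈ -2.2996e+5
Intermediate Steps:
(-226185 + 147639)/(39592 - 237493) - (46290 + 183667) = -78546/(-197901) - 1*229957 = -78546*(-1/197901) - 229957 = 26182/65967 - 229957 = -15169547237/65967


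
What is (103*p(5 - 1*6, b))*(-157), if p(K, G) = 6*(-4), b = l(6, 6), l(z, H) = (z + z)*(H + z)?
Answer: 388104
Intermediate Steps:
l(z, H) = 2*z*(H + z) (l(z, H) = (2*z)*(H + z) = 2*z*(H + z))
b = 144 (b = 2*6*(6 + 6) = 2*6*12 = 144)
p(K, G) = -24
(103*p(5 - 1*6, b))*(-157) = (103*(-24))*(-157) = -2472*(-157) = 388104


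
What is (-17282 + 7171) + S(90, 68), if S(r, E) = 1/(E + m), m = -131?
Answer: -636994/63 ≈ -10111.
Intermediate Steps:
S(r, E) = 1/(-131 + E) (S(r, E) = 1/(E - 131) = 1/(-131 + E))
(-17282 + 7171) + S(90, 68) = (-17282 + 7171) + 1/(-131 + 68) = -10111 + 1/(-63) = -10111 - 1/63 = -636994/63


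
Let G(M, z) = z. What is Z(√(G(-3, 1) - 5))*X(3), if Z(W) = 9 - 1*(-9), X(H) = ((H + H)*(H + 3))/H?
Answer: 216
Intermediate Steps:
X(H) = 6 + 2*H (X(H) = ((2*H)*(3 + H))/H = (2*H*(3 + H))/H = 6 + 2*H)
Z(W) = 18 (Z(W) = 9 + 9 = 18)
Z(√(G(-3, 1) - 5))*X(3) = 18*(6 + 2*3) = 18*(6 + 6) = 18*12 = 216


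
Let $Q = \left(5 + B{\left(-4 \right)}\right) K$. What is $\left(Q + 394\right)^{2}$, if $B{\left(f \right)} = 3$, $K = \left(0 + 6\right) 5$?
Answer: $401956$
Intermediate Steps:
$K = 30$ ($K = 6 \cdot 5 = 30$)
$Q = 240$ ($Q = \left(5 + 3\right) 30 = 8 \cdot 30 = 240$)
$\left(Q + 394\right)^{2} = \left(240 + 394\right)^{2} = 634^{2} = 401956$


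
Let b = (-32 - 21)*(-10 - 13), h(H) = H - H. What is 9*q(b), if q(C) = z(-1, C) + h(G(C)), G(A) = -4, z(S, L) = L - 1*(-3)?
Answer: 10998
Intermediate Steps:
z(S, L) = 3 + L (z(S, L) = L + 3 = 3 + L)
h(H) = 0
b = 1219 (b = -53*(-23) = 1219)
q(C) = 3 + C (q(C) = (3 + C) + 0 = 3 + C)
9*q(b) = 9*(3 + 1219) = 9*1222 = 10998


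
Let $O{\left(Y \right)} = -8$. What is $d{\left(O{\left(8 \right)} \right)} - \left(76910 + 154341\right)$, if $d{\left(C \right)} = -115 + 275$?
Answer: $-231091$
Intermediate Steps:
$d{\left(C \right)} = 160$
$d{\left(O{\left(8 \right)} \right)} - \left(76910 + 154341\right) = 160 - \left(76910 + 154341\right) = 160 - 231251 = -231091$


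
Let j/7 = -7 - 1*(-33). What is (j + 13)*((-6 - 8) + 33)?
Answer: 3705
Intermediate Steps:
j = 182 (j = 7*(-7 - 1*(-33)) = 7*(-7 + 33) = 7*26 = 182)
(j + 13)*((-6 - 8) + 33) = (182 + 13)*((-6 - 8) + 33) = 195*(-14 + 33) = 195*19 = 3705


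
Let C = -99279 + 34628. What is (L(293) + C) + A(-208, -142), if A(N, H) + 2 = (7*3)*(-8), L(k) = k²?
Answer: 21028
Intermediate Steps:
C = -64651
A(N, H) = -170 (A(N, H) = -2 + (7*3)*(-8) = -2 + 21*(-8) = -2 - 168 = -170)
(L(293) + C) + A(-208, -142) = (293² - 64651) - 170 = (85849 - 64651) - 170 = 21198 - 170 = 21028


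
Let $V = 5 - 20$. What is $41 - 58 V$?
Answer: $911$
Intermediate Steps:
$V = -15$
$41 - 58 V = 41 - -870 = 41 + 870 = 911$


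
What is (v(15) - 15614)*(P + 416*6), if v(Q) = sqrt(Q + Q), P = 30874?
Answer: -521039180 + 33370*sqrt(30) ≈ -5.2086e+8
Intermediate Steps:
v(Q) = sqrt(2)*sqrt(Q) (v(Q) = sqrt(2*Q) = sqrt(2)*sqrt(Q))
(v(15) - 15614)*(P + 416*6) = (sqrt(2)*sqrt(15) - 15614)*(30874 + 416*6) = (sqrt(30) - 15614)*(30874 + 2496) = (-15614 + sqrt(30))*33370 = -521039180 + 33370*sqrt(30)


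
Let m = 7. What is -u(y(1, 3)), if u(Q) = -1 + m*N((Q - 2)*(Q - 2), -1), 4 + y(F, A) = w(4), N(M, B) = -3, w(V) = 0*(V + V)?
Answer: 22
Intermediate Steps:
w(V) = 0 (w(V) = 0*(2*V) = 0)
y(F, A) = -4 (y(F, A) = -4 + 0 = -4)
u(Q) = -22 (u(Q) = -1 + 7*(-3) = -1 - 21 = -22)
-u(y(1, 3)) = -1*(-22) = 22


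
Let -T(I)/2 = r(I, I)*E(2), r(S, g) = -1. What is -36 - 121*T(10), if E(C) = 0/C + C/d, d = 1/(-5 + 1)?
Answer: 1900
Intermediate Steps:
d = -¼ (d = 1/(-4) = -¼ ≈ -0.25000)
E(C) = -4*C (E(C) = 0/C + C/(-¼) = 0 + C*(-4) = 0 - 4*C = -4*C)
T(I) = -16 (T(I) = -(-2)*(-4*2) = -(-2)*(-8) = -2*8 = -16)
-36 - 121*T(10) = -36 - 121*(-16) = -36 + 1936 = 1900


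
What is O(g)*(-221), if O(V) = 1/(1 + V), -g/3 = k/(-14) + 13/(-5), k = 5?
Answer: -15470/691 ≈ -22.388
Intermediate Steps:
g = 621/70 (g = -3*(5/(-14) + 13/(-5)) = -3*(5*(-1/14) + 13*(-1/5)) = -3*(-5/14 - 13/5) = -3*(-207/70) = 621/70 ≈ 8.8714)
O(g)*(-221) = -221/(1 + 621/70) = -221/(691/70) = (70/691)*(-221) = -15470/691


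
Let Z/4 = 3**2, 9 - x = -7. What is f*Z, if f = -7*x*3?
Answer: -12096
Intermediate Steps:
x = 16 (x = 9 - 1*(-7) = 9 + 7 = 16)
Z = 36 (Z = 4*3**2 = 4*9 = 36)
f = -336 (f = -7*16*3 = -112*3 = -336)
f*Z = -336*36 = -12096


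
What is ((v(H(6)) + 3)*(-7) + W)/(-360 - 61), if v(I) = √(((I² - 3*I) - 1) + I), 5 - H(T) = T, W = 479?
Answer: -458/421 + 7*√2/421 ≈ -1.0644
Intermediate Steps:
H(T) = 5 - T
v(I) = √(-1 + I² - 2*I) (v(I) = √((-1 + I² - 3*I) + I) = √(-1 + I² - 2*I))
((v(H(6)) + 3)*(-7) + W)/(-360 - 61) = ((√(-1 + (5 - 1*6)² - 2*(5 - 1*6)) + 3)*(-7) + 479)/(-360 - 61) = ((√(-1 + (5 - 6)² - 2*(5 - 6)) + 3)*(-7) + 479)/(-421) = ((√(-1 + (-1)² - 2*(-1)) + 3)*(-7) + 479)*(-1/421) = ((√(-1 + 1 + 2) + 3)*(-7) + 479)*(-1/421) = ((√2 + 3)*(-7) + 479)*(-1/421) = ((3 + √2)*(-7) + 479)*(-1/421) = ((-21 - 7*√2) + 479)*(-1/421) = (458 - 7*√2)*(-1/421) = -458/421 + 7*√2/421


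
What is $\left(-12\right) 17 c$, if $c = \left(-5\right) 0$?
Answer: $0$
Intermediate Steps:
$c = 0$
$\left(-12\right) 17 c = \left(-12\right) 17 \cdot 0 = \left(-204\right) 0 = 0$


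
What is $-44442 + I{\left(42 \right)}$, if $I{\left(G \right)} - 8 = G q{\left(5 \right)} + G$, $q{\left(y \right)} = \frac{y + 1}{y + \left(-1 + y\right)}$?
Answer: $-44364$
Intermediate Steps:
$q{\left(y \right)} = \frac{1 + y}{-1 + 2 y}$
$I{\left(G \right)} = 8 + \frac{5 G}{3}$ ($I{\left(G \right)} = 8 + \left(G \frac{1 + 5}{-1 + 2 \cdot 5} + G\right) = 8 + \left(G \frac{1}{-1 + 10} \cdot 6 + G\right) = 8 + \left(G \frac{1}{9} \cdot 6 + G\right) = 8 + \left(G \frac{2}{3} + G\right) = 8 + \left(\frac{2 G}{3} + G\right) = 8 + \frac{5 G}{3}$)
$-44442 + I{\left(42 \right)} = -44442 + \left(8 + \frac{5}{3} \cdot 42\right) = -44442 + \left(8 + 70\right) = -44442 + 78 = -44364$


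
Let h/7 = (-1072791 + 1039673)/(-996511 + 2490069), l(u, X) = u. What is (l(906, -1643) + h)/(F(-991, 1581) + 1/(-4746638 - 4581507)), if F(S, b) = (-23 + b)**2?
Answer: 217592125481305/583074829317669029 ≈ 0.00037318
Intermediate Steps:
h = -3997/25751 (h = 7*((-1072791 + 1039673)/(-996511 + 2490069)) = 7*(-33118/1493558) = 7*(-33118*1/1493558) = 7*(-571/25751) = -3997/25751 ≈ -0.15522)
(l(906, -1643) + h)/(F(-991, 1581) + 1/(-4746638 - 4581507)) = (906 - 3997/25751)/((-23 + 1581)**2 + 1/(-4746638 - 4581507)) = 23326409/(25751*(1558**2 + 1/(-9328145))) = 23326409/(25751*(2427364 - 1/9328145)) = 23326409/(25751*(22642803359779/9328145)) = (23326409/25751)*(9328145/22642803359779) = 217592125481305/583074829317669029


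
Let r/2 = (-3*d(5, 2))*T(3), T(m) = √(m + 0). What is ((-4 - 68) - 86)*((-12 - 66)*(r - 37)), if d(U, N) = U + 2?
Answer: -455988 - 517608*√3 ≈ -1.3525e+6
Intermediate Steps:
d(U, N) = 2 + U
T(m) = √m
r = -42*√3 (r = 2*((-3*(2 + 5))*√3) = 2*((-3*7)*√3) = 2*(-21*√3) = -42*√3 ≈ -72.746)
((-4 - 68) - 86)*((-12 - 66)*(r - 37)) = ((-4 - 68) - 86)*((-12 - 66)*(-42*√3 - 37)) = (-72 - 86)*(-78*(-37 - 42*√3)) = -158*(2886 + 3276*√3) = -455988 - 517608*√3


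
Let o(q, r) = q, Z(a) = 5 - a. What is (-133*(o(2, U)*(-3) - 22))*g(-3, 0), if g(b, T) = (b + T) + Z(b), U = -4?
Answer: 18620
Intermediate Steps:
g(b, T) = 5 + T (g(b, T) = (b + T) + (5 - b) = (T + b) + (5 - b) = 5 + T)
(-133*(o(2, U)*(-3) - 22))*g(-3, 0) = (-133*(2*(-3) - 22))*(5 + 0) = -133*(-6 - 22)*5 = -133*(-28)*5 = 3724*5 = 18620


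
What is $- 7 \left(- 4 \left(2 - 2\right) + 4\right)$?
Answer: $-28$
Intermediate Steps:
$- 7 \left(- 4 \left(2 - 2\right) + 4\right) = - 7 \left(\left(-4\right) 0 + 4\right) = - 7 \left(0 + 4\right) = \left(-7\right) 4 = -28$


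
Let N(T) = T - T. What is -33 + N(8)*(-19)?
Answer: -33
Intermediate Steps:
N(T) = 0
-33 + N(8)*(-19) = -33 + 0*(-19) = -33 + 0 = -33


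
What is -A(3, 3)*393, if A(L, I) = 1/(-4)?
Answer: 393/4 ≈ 98.250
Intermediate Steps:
A(L, I) = -¼
-A(3, 3)*393 = -(-1)*393/4 = -1*(-393/4) = 393/4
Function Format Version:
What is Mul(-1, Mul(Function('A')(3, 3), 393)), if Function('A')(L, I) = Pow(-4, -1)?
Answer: Rational(393, 4) ≈ 98.250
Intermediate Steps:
Function('A')(L, I) = Rational(-1, 4)
Mul(-1, Mul(Function('A')(3, 3), 393)) = Mul(-1, Mul(Rational(-1, 4), 393)) = Mul(-1, Rational(-393, 4)) = Rational(393, 4)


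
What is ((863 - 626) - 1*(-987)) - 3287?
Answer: -2063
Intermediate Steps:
((863 - 626) - 1*(-987)) - 3287 = (237 + 987) - 3287 = 1224 - 3287 = -2063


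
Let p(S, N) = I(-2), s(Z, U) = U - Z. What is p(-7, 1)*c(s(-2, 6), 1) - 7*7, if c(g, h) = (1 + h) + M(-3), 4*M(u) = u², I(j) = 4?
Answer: -32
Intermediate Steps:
p(S, N) = 4
M(u) = u²/4
c(g, h) = 13/4 + h (c(g, h) = (1 + h) + (¼)*(-3)² = (1 + h) + (¼)*9 = (1 + h) + 9/4 = 13/4 + h)
p(-7, 1)*c(s(-2, 6), 1) - 7*7 = 4*(13/4 + 1) - 7*7 = 4*(17/4) - 49 = 17 - 49 = -32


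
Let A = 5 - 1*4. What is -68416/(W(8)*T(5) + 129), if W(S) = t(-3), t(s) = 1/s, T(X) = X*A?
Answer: -102624/191 ≈ -537.30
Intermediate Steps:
A = 1 (A = 5 - 4 = 1)
T(X) = X (T(X) = X*1 = X)
W(S) = -⅓ (W(S) = 1/(-3) = -⅓)
-68416/(W(8)*T(5) + 129) = -68416/(-⅓*5 + 129) = -68416/(-5/3 + 129) = -68416/382/3 = -68416*3/382 = -102624/191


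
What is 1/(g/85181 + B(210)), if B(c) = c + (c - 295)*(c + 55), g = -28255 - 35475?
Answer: -85181/1900877745 ≈ -4.4811e-5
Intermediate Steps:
g = -63730
B(c) = c + (-295 + c)*(55 + c)
1/(g/85181 + B(210)) = 1/(-63730/85181 + (-16225 + 210**2 - 239*210)) = 1/(-63730*1/85181 + (-16225 + 44100 - 50190)) = 1/(-63730/85181 - 22315) = 1/(-1900877745/85181) = -85181/1900877745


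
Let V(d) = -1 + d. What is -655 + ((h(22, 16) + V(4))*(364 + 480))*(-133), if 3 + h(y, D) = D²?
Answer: -28737167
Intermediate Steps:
h(y, D) = -3 + D²
-655 + ((h(22, 16) + V(4))*(364 + 480))*(-133) = -655 + (((-3 + 16²) + (-1 + 4))*(364 + 480))*(-133) = -655 + (((-3 + 256) + 3)*844)*(-133) = -655 + ((253 + 3)*844)*(-133) = -655 + (256*844)*(-133) = -655 + 216064*(-133) = -655 - 28736512 = -28737167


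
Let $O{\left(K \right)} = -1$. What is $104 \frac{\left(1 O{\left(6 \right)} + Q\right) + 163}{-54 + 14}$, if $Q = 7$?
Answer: $- \frac{2197}{5} \approx -439.4$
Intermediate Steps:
$104 \frac{\left(1 O{\left(6 \right)} + Q\right) + 163}{-54 + 14} = 104 \frac{\left(1 \left(-1\right) + 7\right) + 163}{-54 + 14} = 104 \frac{\left(-1 + 7\right) + 163}{-40} = 104 \left(6 + 163\right) \left(- \frac{1}{40}\right) = 104 \cdot 169 \left(- \frac{1}{40}\right) = 104 \left(- \frac{169}{40}\right) = - \frac{2197}{5}$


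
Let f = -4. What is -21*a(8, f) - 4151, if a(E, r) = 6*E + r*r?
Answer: -5495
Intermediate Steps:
a(E, r) = r² + 6*E (a(E, r) = 6*E + r² = r² + 6*E)
-21*a(8, f) - 4151 = -21*((-4)² + 6*8) - 4151 = -21*(16 + 48) - 4151 = -21*64 - 4151 = -1344 - 4151 = -5495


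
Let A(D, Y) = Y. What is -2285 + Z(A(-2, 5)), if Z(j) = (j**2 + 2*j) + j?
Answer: -2245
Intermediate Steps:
Z(j) = j**2 + 3*j
-2285 + Z(A(-2, 5)) = -2285 + 5*(3 + 5) = -2285 + 5*8 = -2285 + 40 = -2245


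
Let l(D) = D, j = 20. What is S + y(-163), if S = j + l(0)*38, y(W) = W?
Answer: -143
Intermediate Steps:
S = 20 (S = 20 + 0*38 = 20 + 0 = 20)
S + y(-163) = 20 - 163 = -143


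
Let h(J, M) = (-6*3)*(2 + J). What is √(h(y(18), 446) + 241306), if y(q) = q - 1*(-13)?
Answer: 2*√60178 ≈ 490.62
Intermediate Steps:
y(q) = 13 + q (y(q) = q + 13 = 13 + q)
h(J, M) = -36 - 18*J (h(J, M) = -18*(2 + J) = -36 - 18*J)
√(h(y(18), 446) + 241306) = √((-36 - 18*(13 + 18)) + 241306) = √((-36 - 18*31) + 241306) = √((-36 - 558) + 241306) = √(-594 + 241306) = √240712 = 2*√60178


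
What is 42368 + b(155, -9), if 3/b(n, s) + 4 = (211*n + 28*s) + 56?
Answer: 459057281/10835 ≈ 42368.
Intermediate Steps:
b(n, s) = 3/(52 + 28*s + 211*n) (b(n, s) = 3/(-4 + ((211*n + 28*s) + 56)) = 3/(-4 + ((28*s + 211*n) + 56)) = 3/(-4 + (56 + 28*s + 211*n)) = 3/(52 + 28*s + 211*n))
42368 + b(155, -9) = 42368 + 3/(52 + 28*(-9) + 211*155) = 42368 + 3/(52 - 252 + 32705) = 42368 + 3/32505 = 42368 + 3*(1/32505) = 42368 + 1/10835 = 459057281/10835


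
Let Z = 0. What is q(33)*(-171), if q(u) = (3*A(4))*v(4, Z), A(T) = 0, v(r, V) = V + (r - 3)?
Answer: 0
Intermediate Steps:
v(r, V) = -3 + V + r (v(r, V) = V + (-3 + r) = -3 + V + r)
q(u) = 0 (q(u) = (3*0)*(-3 + 0 + 4) = 0*1 = 0)
q(33)*(-171) = 0*(-171) = 0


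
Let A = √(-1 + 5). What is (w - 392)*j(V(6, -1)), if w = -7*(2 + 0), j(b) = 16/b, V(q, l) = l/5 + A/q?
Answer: -48720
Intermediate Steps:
A = 2 (A = √4 = 2)
V(q, l) = 2/q + l/5 (V(q, l) = l/5 + 2/q = 2/q + l/5)
w = -14 (w = -7*2 = -14)
(w - 392)*j(V(6, -1)) = (-14 - 392)*(16/(2/6 + (⅕)*(-1))) = -6496/(2*(⅙) - ⅕) = -6496/(⅓ - ⅕) = -6496/2/15 = -6496*15/2 = -406*120 = -48720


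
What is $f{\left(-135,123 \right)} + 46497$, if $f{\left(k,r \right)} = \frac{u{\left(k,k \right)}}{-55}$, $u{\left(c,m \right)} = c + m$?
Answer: $\frac{511521}{11} \approx 46502.0$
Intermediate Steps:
$f{\left(k,r \right)} = - \frac{2 k}{55}$ ($f{\left(k,r \right)} = \frac{k + k}{-55} = 2 k \left(- \frac{1}{55}\right) = - \frac{2 k}{55}$)
$f{\left(-135,123 \right)} + 46497 = \left(- \frac{2}{55}\right) \left(-135\right) + 46497 = \frac{54}{11} + 46497 = \frac{511521}{11}$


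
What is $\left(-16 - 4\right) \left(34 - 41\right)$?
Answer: $140$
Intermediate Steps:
$\left(-16 - 4\right) \left(34 - 41\right) = \left(-16 - 4\right) \left(-7\right) = \left(-20\right) \left(-7\right) = 140$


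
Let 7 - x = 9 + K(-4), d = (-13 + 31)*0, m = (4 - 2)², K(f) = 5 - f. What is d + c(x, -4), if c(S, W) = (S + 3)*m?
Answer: -32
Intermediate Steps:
m = 4 (m = 2² = 4)
d = 0 (d = 18*0 = 0)
x = -11 (x = 7 - (9 + (5 - 1*(-4))) = 7 - (9 + (5 + 4)) = 7 - (9 + 9) = 7 - 1*18 = 7 - 18 = -11)
c(S, W) = 12 + 4*S (c(S, W) = (S + 3)*4 = (3 + S)*4 = 12 + 4*S)
d + c(x, -4) = 0 + (12 + 4*(-11)) = 0 + (12 - 44) = 0 - 32 = -32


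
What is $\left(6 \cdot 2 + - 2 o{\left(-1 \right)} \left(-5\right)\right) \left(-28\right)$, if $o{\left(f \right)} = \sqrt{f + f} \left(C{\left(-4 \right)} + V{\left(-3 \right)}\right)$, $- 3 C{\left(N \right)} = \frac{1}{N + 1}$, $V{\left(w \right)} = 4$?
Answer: $-336 - \frac{10360 i \sqrt{2}}{9} \approx -336.0 - 1627.9 i$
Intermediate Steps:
$C{\left(N \right)} = - \frac{1}{3 \left(1 + N\right)}$ ($C{\left(N \right)} = - \frac{1}{3 \left(N + 1\right)} = - \frac{1}{3 \left(1 + N\right)}$)
$o{\left(f \right)} = \frac{37 \sqrt{2} \sqrt{f}}{9}$ ($o{\left(f \right)} = \sqrt{f + f} \left(- \frac{1}{3 + 3 \left(-4\right)} + 4\right) = \sqrt{2 f} \left(- \frac{1}{3 - 12} + 4\right) = \sqrt{2} \sqrt{f} \left(- \frac{1}{-9} + 4\right) = \sqrt{2} \sqrt{f} \left(\left(-1\right) \left(- \frac{1}{9}\right) + 4\right) = \sqrt{2} \sqrt{f} \left(\frac{1}{9} + 4\right) = \sqrt{2} \sqrt{f} \frac{37}{9} = \frac{37 \sqrt{2} \sqrt{f}}{9}$)
$\left(6 \cdot 2 + - 2 o{\left(-1 \right)} \left(-5\right)\right) \left(-28\right) = \left(6 \cdot 2 + - 2 \frac{37 \sqrt{2} \sqrt{-1}}{9} \left(-5\right)\right) \left(-28\right) = \left(12 + - 2 \frac{37 \sqrt{2} i}{9} \left(-5\right)\right) \left(-28\right) = \left(12 + - 2 \frac{37 i \sqrt{2}}{9} \left(-5\right)\right) \left(-28\right) = \left(12 + - \frac{74 i \sqrt{2}}{9} \left(-5\right)\right) \left(-28\right) = \left(12 + \frac{370 i \sqrt{2}}{9}\right) \left(-28\right) = -336 - \frac{10360 i \sqrt{2}}{9}$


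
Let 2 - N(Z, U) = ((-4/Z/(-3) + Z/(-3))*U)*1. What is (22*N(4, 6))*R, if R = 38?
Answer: 6688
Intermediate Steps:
N(Z, U) = 2 - U*(-Z/3 + 4/(3*Z)) (N(Z, U) = 2 - (-4/Z/(-3) + Z/(-3))*U = 2 - (-4/Z*(-⅓) + Z*(-⅓))*U = 2 - (4/(3*Z) - Z/3)*U = 2 - (-Z/3 + 4/(3*Z))*U = 2 - U*(-Z/3 + 4/(3*Z)))
(22*N(4, 6))*R = (22*((⅓)*(-4*6 + 4*(6 + 6*4))/4))*38 = (22*((⅓)*(¼)*(-24 + 4*(6 + 24))))*38 = (22*((⅓)*(¼)*(-24 + 4*30)))*38 = (22*((⅓)*(¼)*(-24 + 120)))*38 = (22*((⅓)*(¼)*96))*38 = (22*8)*38 = 176*38 = 6688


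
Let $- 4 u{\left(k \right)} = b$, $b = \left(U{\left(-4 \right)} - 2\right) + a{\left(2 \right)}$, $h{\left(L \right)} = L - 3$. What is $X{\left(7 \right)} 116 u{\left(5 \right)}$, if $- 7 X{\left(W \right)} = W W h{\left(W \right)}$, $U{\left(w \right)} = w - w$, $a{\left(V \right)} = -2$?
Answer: $-3248$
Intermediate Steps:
$h{\left(L \right)} = -3 + L$
$U{\left(w \right)} = 0$
$X{\left(W \right)} = - \frac{W^{2} \left(-3 + W\right)}{7}$ ($X{\left(W \right)} = - \frac{W W \left(-3 + W\right)}{7} = - \frac{W^{2} \left(-3 + W\right)}{7}$)
$b = -4$ ($b = \left(0 - 2\right) - 2 = -2 - 2 = -4$)
$u{\left(k \right)} = 1$ ($u{\left(k \right)} = \left(- \frac{1}{4}\right) \left(-4\right) = 1$)
$X{\left(7 \right)} 116 u{\left(5 \right)} = \frac{7^{2} \left(3 - 7\right)}{7} \cdot 116 \cdot 1 = \frac{1}{7} \cdot 49 \left(3 - 7\right) 116 = \frac{1}{7} \cdot 49 \left(-4\right) 116 = \left(-28\right) 116 = -3248$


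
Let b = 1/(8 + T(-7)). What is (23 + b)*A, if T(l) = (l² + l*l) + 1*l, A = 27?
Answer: 6834/11 ≈ 621.27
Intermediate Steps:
T(l) = l + 2*l² (T(l) = (l² + l²) + l = 2*l² + l = l + 2*l²)
b = 1/99 (b = 1/(8 - 7*(1 + 2*(-7))) = 1/(8 - 7*(1 - 14)) = 1/(8 - 7*(-13)) = 1/(8 + 91) = 1/99 ≈ 0.010101)
(23 + b)*A = (23 + 1/99)*27 = (2278/99)*27 = 6834/11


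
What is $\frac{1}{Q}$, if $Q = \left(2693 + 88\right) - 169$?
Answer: $\frac{1}{2612} \approx 0.00038285$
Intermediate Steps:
$Q = 2612$ ($Q = 2781 - 169 = 2612$)
$\frac{1}{Q} = \frac{1}{2612}$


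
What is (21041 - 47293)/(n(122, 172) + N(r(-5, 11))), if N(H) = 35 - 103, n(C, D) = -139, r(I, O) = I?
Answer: 26252/207 ≈ 126.82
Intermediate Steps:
N(H) = -68
(21041 - 47293)/(n(122, 172) + N(r(-5, 11))) = (21041 - 47293)/(-139 - 68) = -26252/(-207) = -26252*(-1/207) = 26252/207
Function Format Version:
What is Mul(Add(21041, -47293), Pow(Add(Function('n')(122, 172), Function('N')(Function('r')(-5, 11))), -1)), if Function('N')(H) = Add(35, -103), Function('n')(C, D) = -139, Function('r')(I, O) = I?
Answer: Rational(26252, 207) ≈ 126.82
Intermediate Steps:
Function('N')(H) = -68
Mul(Add(21041, -47293), Pow(Add(Function('n')(122, 172), Function('N')(Function('r')(-5, 11))), -1)) = Mul(Add(21041, -47293), Pow(Add(-139, -68), -1)) = Mul(-26252, Pow(-207, -1)) = Mul(-26252, Rational(-1, 207)) = Rational(26252, 207)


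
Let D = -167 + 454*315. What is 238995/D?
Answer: 238995/142843 ≈ 1.6731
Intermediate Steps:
D = 142843 (D = -167 + 143010 = 142843)
238995/D = 238995/142843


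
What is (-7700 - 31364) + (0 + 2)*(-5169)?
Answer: -49402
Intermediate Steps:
(-7700 - 31364) + (0 + 2)*(-5169) = -39064 + 2*(-5169) = -39064 - 10338 = -49402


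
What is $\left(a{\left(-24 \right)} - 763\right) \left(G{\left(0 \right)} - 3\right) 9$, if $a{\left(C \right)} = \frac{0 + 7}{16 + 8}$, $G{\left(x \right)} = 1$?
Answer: $\frac{54915}{4} \approx 13729.0$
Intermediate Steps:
$a{\left(C \right)} = \frac{7}{24}$
$\left(a{\left(-24 \right)} - 763\right) \left(G{\left(0 \right)} - 3\right) 9 = \left(\frac{7}{24} - 763\right) \left(1 - 3\right) 9 = - \frac{18305 \left(\left(-2\right) 9\right)}{24} = \left(- \frac{18305}{24}\right) \left(-18\right) = \frac{54915}{4}$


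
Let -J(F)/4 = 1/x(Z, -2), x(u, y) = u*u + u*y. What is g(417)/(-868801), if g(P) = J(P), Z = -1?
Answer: 4/2606403 ≈ 1.5347e-6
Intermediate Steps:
x(u, y) = u**2 + u*y
J(F) = -4/3 (J(F) = -4*(-1/(-1 - 2)) = -4/((-1*(-3))) = -4/3)
g(P) = -4/3
g(417)/(-868801) = -4/3/(-868801) = -4/3*(-1/868801) = 4/2606403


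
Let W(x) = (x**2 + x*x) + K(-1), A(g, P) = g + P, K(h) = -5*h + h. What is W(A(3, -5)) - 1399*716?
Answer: -1001672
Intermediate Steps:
K(h) = -4*h
A(g, P) = P + g
W(x) = 4 + 2*x**2 (W(x) = (x**2 + x*x) - 4*(-1) = (x**2 + x**2) + 4 = 2*x**2 + 4 = 4 + 2*x**2)
W(A(3, -5)) - 1399*716 = (4 + 2*(-5 + 3)**2) - 1399*716 = (4 + 2*(-2)**2) - 1001684 = (4 + 2*4) - 1001684 = (4 + 8) - 1001684 = 12 - 1001684 = -1001672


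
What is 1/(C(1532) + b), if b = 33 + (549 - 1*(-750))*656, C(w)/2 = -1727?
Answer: 1/848723 ≈ 1.1782e-6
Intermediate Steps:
C(w) = -3454 (C(w) = 2*(-1727) = -3454)
b = 852177 (b = 33 + (549 + 750)*656 = 33 + 1299*656 = 33 + 852144 = 852177)
1/(C(1532) + b) = 1/(-3454 + 852177) = 1/848723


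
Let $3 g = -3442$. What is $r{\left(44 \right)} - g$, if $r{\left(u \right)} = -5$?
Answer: $\frac{3427}{3} \approx 1142.3$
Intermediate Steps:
$g = - \frac{3442}{3}$ ($g = \frac{1}{3} \left(-3442\right) = - \frac{3442}{3} \approx -1147.3$)
$r{\left(44 \right)} - g = -5 - - \frac{3442}{3} = -5 + \frac{3442}{3} = \frac{3427}{3}$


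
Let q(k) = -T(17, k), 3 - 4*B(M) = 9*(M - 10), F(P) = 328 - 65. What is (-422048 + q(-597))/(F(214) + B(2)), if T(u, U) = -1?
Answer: -1688188/1127 ≈ -1497.9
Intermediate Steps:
F(P) = 263
B(M) = 93/4 - 9*M/4 (B(M) = ¾ - 9*(M - 10)/4 = ¾ - 9*(-10 + M)/4 = ¾ - (-90 + 9*M)/4 = ¾ + (45/2 - 9*M/4) = 93/4 - 9*M/4)
q(k) = 1 (q(k) = -1*(-1) = 1)
(-422048 + q(-597))/(F(214) + B(2)) = (-422048 + 1)/(263 + (93/4 - 9/4*2)) = -422047/(263 + (93/4 - 9/2)) = -422047/(263 + 75/4) = -422047/1127/4 = -422047*4/1127 = -1688188/1127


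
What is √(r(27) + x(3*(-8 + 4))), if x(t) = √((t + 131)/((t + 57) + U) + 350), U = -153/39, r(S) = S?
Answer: √(7699212 + 534*√100630698)/534 ≈ 6.7665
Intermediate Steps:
U = -51/13 (U = -153*1/39 = -51/13 ≈ -3.9231)
x(t) = √(350 + (131 + t)/(690/13 + t)) (x(t) = √((t + 131)/((t + 57) - 51/13) + 350) = √((131 + t)/((57 + t) - 51/13) + 350) = √((131 + t)/(690/13 + t) + 350) = √(350 + (131 + t)/(690/13 + t)))
√(r(27) + x(3*(-8 + 4))) = √(27 + √((243203 + 4563*(3*(-8 + 4)))/(690 + 13*(3*(-8 + 4))))) = √(27 + √((243203 + 4563*(3*(-4)))/(690 + 13*(3*(-4))))) = √(27 + √((243203 + 4563*(-12))/(690 + 13*(-12)))) = √(27 + √((243203 - 54756)/(690 - 156))) = √(27 + √(188447/534)) = √(27 + √100630698/534)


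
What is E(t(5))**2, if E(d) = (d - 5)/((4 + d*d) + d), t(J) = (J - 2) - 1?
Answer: 9/100 ≈ 0.090000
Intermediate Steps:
t(J) = -3 + J (t(J) = (-2 + J) - 1 = -3 + J)
E(d) = (-5 + d)/(4 + d + d**2) (E(d) = (-5 + d)/((4 + d**2) + d) = (-5 + d)/(4 + d + d**2))
E(t(5))**2 = ((-5 + (-3 + 5))/(4 + (-3 + 5) + (-3 + 5)**2))**2 = ((-5 + 2)/(4 + 2 + 2**2))**2 = (-3/(4 + 2 + 4))**2 = (-3/10)**2 = 9/100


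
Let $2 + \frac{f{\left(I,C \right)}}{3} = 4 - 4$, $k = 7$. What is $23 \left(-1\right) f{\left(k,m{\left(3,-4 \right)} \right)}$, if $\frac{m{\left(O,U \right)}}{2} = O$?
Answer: $138$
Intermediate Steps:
$m{\left(O,U \right)} = 2 O$
$f{\left(I,C \right)} = -6$ ($f{\left(I,C \right)} = -6 + 3 \left(4 - 4\right) = -6 + 3 \cdot 0 = -6 + 0 = -6$)
$23 \left(-1\right) f{\left(k,m{\left(3,-4 \right)} \right)} = 23 \left(-1\right) \left(-6\right) = \left(-23\right) \left(-6\right) = 138$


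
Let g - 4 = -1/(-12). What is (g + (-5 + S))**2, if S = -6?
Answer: 6889/144 ≈ 47.840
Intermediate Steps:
g = 49/12 (g = 4 - 1/(-12) = 4 - 1*(-1/12) = 4 + 1/12 = 49/12 ≈ 4.0833)
(g + (-5 + S))**2 = (49/12 + (-5 - 6))**2 = (49/12 - 11)**2 = (-83/12)**2 = 6889/144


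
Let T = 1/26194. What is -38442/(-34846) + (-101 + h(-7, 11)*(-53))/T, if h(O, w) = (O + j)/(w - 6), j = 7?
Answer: -46094165041/17423 ≈ -2.6456e+6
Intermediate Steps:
h(O, w) = (7 + O)/(-6 + w) (h(O, w) = (O + 7)/(w - 6) = (7 + O)/(-6 + w))
T = 1/26194 ≈ 3.8177e-5
-38442/(-34846) + (-101 + h(-7, 11)*(-53))/T = -38442/(-34846) + (-101 + ((7 - 7)/(-6 + 11))*(-53))/(1/26194) = -38442*(-1/34846) + (-101 + (0/5)*(-53))*26194 = 19221/17423 + (-101 + ((⅕)*0)*(-53))*26194 = 19221/17423 + (-101 + 0*(-53))*26194 = 19221/17423 + (-101 + 0)*26194 = 19221/17423 - 101*26194 = 19221/17423 - 2645594 = -46094165041/17423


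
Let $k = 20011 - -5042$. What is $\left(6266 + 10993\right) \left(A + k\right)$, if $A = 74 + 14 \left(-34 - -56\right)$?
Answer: $438982665$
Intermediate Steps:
$A = 382$ ($A = 74 + 14 \left(-34 + 56\right) = 74 + 14 \cdot 22 = 74 + 308 = 382$)
$k = 25053$ ($k = 20011 + 5042 = 25053$)
$\left(6266 + 10993\right) \left(A + k\right) = \left(6266 + 10993\right) \left(382 + 25053\right) = 17259 \cdot 25435 = 438982665$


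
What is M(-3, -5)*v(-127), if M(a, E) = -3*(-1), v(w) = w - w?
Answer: 0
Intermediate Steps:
v(w) = 0
M(a, E) = 3
M(-3, -5)*v(-127) = 3*0 = 0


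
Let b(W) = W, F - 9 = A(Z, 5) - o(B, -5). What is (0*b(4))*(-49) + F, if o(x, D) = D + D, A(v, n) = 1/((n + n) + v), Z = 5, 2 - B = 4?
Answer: 286/15 ≈ 19.067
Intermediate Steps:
B = -2 (B = 2 - 1*4 = 2 - 4 = -2)
A(v, n) = 1/(v + 2*n) (A(v, n) = 1/(2*n + v) = 1/(v + 2*n))
o(x, D) = 2*D
F = 286/15 (F = 9 + (1/(5 + 2*5) - 2*(-5)) = 9 + (1/(5 + 10) - 1*(-10)) = 9 + (1/15 + 10) = 9 + 151/15 = 286/15 ≈ 19.067)
(0*b(4))*(-49) + F = (0*4)*(-49) + 286/15 = 0*(-49) + 286/15 = 0 + 286/15 = 286/15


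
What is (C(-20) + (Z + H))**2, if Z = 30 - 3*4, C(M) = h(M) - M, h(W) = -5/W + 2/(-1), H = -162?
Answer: 253009/16 ≈ 15813.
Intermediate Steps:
h(W) = -2 - 5/W (h(W) = -5/W + 2*(-1) = -5/W - 2 = -2 - 5/W)
C(M) = -2 - M - 5/M (C(M) = (-2 - 5/M) - M = -2 - M - 5/M)
Z = 18 (Z = 30 - 1*12 = 30 - 12 = 18)
(C(-20) + (Z + H))**2 = ((-2 - 1*(-20) - 5/(-20)) + (18 - 162))**2 = ((-2 + 20 - 5*(-1/20)) - 144)**2 = ((-2 + 20 + 1/4) - 144)**2 = (73/4 - 144)**2 = (-503/4)**2 = 253009/16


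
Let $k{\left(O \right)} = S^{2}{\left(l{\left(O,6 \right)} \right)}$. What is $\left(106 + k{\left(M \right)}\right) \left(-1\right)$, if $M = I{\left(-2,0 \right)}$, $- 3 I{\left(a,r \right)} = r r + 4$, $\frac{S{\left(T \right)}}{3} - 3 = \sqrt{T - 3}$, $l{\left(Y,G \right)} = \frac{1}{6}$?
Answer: $- \frac{323}{2} - 9 i \sqrt{102} \approx -161.5 - 90.896 i$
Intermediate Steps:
$l{\left(Y,G \right)} = \frac{1}{6}$
$S{\left(T \right)} = 9 + 3 \sqrt{-3 + T}$ ($S{\left(T \right)} = 9 + 3 \sqrt{T - 3} = 9 + 3 \sqrt{-3 + T}$)
$I{\left(a,r \right)} = - \frac{4}{3} - \frac{r^{2}}{3}$ ($I{\left(a,r \right)} = - \frac{r r + 4}{3} = - \frac{r^{2} + 4}{3} = - \frac{4 + r^{2}}{3} = - \frac{4}{3} - \frac{r^{2}}{3}$)
$M = - \frac{4}{3}$ ($M = - \frac{4}{3} - \frac{0^{2}}{3} = - \frac{4}{3} - 0 = - \frac{4}{3} + 0 = - \frac{4}{3} \approx -1.3333$)
$k{\left(O \right)} = \left(9 + \frac{i \sqrt{102}}{2}\right)^{2}$ ($k{\left(O \right)} = \left(9 + 3 \sqrt{-3 + \frac{1}{6}}\right)^{2} = \left(9 + 3 \sqrt{- \frac{17}{6}}\right)^{2} = \left(9 + 3 \frac{i \sqrt{102}}{6}\right)^{2} = \left(9 + \frac{i \sqrt{102}}{2}\right)^{2}$)
$\left(106 + k{\left(M \right)}\right) \left(-1\right) = \left(106 + \frac{\left(18 + i \sqrt{102}\right)^{2}}{4}\right) \left(-1\right) = -106 - \frac{\left(18 + i \sqrt{102}\right)^{2}}{4}$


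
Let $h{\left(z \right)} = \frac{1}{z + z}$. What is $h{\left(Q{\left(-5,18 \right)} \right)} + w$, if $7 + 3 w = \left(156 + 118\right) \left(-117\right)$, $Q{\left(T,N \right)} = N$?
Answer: $- \frac{384779}{36} \approx -10688.0$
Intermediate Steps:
$w = - \frac{32065}{3}$ ($w = - \frac{7}{3} + \frac{\left(156 + 118\right) \left(-117\right)}{3} = - \frac{7}{3} + \frac{274 \left(-117\right)}{3} = - \frac{7}{3} + \frac{1}{3} \left(-32058\right) = - \frac{7}{3} - 10686 = - \frac{32065}{3} \approx -10688.0$)
$h{\left(z \right)} = \frac{1}{2 z}$
$h{\left(Q{\left(-5,18 \right)} \right)} + w = \frac{1}{2 \cdot 18} - \frac{32065}{3} = \frac{1}{2} \cdot \frac{1}{18} - \frac{32065}{3} = \frac{1}{36} - \frac{32065}{3} = - \frac{384779}{36}$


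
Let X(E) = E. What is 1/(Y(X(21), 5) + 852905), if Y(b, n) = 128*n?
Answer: 1/853545 ≈ 1.1716e-6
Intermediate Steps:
1/(Y(X(21), 5) + 852905) = 1/(128*5 + 852905) = 1/(640 + 852905) = 1/853545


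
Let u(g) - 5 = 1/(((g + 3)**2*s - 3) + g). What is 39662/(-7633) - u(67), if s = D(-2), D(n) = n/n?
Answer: -22725933/2228836 ≈ -10.196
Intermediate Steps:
D(n) = 1
s = 1
u(g) = 5 + 1/(-3 + g + (3 + g)**2) (u(g) = 5 + 1/(((g + 3)**2*1 - 3) + g) = 5 + 1/(((3 + g)**2*1 - 3) + g) = 5 + 1/(((3 + g)**2 - 3) + g) = 5 + 1/((-3 + (3 + g)**2) + g) = 5 + 1/(-3 + g + (3 + g)**2))
39662/(-7633) - u(67) = 39662/(-7633) - (31 + 5*67**2 + 35*67)/(6 + 67**2 + 7*67) = 39662*(-1/7633) - (31 + 5*4489 + 2345)/(6 + 4489 + 469) = -39662/7633 - (31 + 22445 + 2345)/4964 = -39662/7633 - 24821/4964 = -22725933/2228836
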